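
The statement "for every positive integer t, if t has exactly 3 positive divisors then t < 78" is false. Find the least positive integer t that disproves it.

t = 121

For t = 4, 9, 25, 49 the conclusion holds.
t = 121: τ(121) = 3; 121 ≥ 78.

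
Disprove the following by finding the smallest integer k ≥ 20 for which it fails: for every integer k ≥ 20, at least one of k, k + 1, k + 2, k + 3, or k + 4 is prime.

k = 24

k = 20: 23 is prime.
k = 21: 23 is prime.
k = 22: 23 is prime.
k = 23: 23 is prime.
k = 24: 24 = 2 × 12; 25 = 5 × 5; 26 = 2 × 13; 27 = 3 × 9; 28 = 2 × 14 — all composite.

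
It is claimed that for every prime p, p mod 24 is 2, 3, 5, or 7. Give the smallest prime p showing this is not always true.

A counterexample is any prime p such that the claim fails; we check each in order.
For p = 2, 3, 5, 7 the conclusion holds.
p = 11: 11 mod 24 = 11 — not in {2, 3, 5, 7}.

p = 11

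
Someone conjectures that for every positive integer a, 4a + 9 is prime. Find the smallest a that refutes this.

a = 3

A counterexample is any positive integer a such that 4a + 9 is not prime; we check each in order.
For a = 1, 2 the conclusion holds.
a = 3: 4a + 9 = 21 = 3 × 7, composite.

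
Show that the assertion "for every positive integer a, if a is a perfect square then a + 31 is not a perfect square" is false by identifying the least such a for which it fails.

We need the least positive integer a for which a is a perfect square but a + 31 is a perfect square.
The first 14 eligible values, up to a = 196, all satisfy the conclusion.
a = 225: 225 = 15² and 225 + 31 = 256 = 16².

a = 225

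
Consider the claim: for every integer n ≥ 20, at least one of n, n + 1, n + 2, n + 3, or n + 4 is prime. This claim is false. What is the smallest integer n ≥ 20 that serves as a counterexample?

n = 24

A counterexample is any integer n ≥ 20 such that n, n + 1, n + 2, n + 3, n + 4 are all composite; we check each in order.
For n = 20, 21, 22, 23 the conclusion holds.
n = 24: 24 = 2 × 12; 25 = 5 × 5; 26 = 2 × 13; 27 = 3 × 9; 28 = 2 × 14 — all composite.
Hence n = 24 is a counterexample.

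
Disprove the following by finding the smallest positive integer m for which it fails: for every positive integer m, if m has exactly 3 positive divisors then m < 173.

m = 289

The first 6 eligible values, up to m = 169, all satisfy the conclusion.
m = 289: τ(289) = 3; 289 ≥ 173.
Hence m = 289 is a counterexample.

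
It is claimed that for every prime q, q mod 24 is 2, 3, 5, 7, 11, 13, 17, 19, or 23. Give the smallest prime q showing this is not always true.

q = 73

For q = 2, 3, 5, 7, …, 61, 67, 71 the conclusion holds.
q = 73: 73 mod 24 = 1 — not in {2, 3, 5, 7, 11, 13, 17, 19, 23}.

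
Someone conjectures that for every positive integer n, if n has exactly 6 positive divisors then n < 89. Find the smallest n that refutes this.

n = 92

The first 13 eligible values, up to n = 76, all satisfy the conclusion.
n = 92: τ(92) = 6; 92 ≥ 89.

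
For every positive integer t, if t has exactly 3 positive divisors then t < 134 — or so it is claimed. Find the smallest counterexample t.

t = 169

We need the least positive integer t for which t has exactly 3 positive divisors but the claim fails.
For t = 4, 9, 25, 49, 121 the conclusion holds.
t = 169: τ(169) = 3; 169 ≥ 134.
So t = 169 is the smallest counterexample.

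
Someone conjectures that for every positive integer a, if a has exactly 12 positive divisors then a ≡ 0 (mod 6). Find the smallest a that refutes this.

a = 140

We need the least positive integer a for which a has exactly 12 positive divisors but the claim fails.
For a = 60, 72, 84, 90, 96, 108, 126, 132 the conclusion holds.
a = 140: τ(140) = 12; 140 ≡ 2 (mod 6).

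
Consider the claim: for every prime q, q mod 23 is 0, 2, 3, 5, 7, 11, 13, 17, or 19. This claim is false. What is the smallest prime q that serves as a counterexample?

A counterexample is any prime q such that the claim fails; we check each in order.
The first 9 eligible values, up to q = 23, all satisfy the conclusion.
q = 29: 29 mod 23 = 6 — not in {0, 2, 3, 5, 7, 11, 13, 17, 19}.

q = 29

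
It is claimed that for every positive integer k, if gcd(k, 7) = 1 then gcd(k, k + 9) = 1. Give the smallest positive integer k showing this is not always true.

Check each positive integer k in order until gcd(k, 7) = 1 but gcd(k, k + 9) > 1.
For k = 1, 2 the conclusion holds.
k = 3: gcd(3, 12) = 3.
Thus k = 3 disproves the claim, and no smaller k works.

k = 3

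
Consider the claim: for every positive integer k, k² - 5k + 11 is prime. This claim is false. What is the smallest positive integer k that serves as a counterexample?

For k = 1, 2, 3, 4, 5, 6 the conclusion holds.
k = 7: k² - 5k + 11 = 25 = 5 × 5, composite.
So k = 7 is the smallest counterexample.

k = 7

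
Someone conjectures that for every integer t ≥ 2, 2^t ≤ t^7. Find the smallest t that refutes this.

t = 37

A counterexample is any integer t ≥ 2 such that 2^t > t^7; we check each in order.
The first 35 eligible values, up to t = 36, all satisfy the conclusion.
t = 37: 2^t = 137438953472 and t^7 = 94931877133, so 137438953472 > 94931877133.
So t = 37 is the smallest counterexample.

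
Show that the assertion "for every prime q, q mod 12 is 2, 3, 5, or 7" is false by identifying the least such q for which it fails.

q = 11

We need the least prime q for which the claim fails.
For q = 2, 3, 5, 7 the conclusion holds.
q = 11: 11 mod 12 = 11 — not in {2, 3, 5, 7}.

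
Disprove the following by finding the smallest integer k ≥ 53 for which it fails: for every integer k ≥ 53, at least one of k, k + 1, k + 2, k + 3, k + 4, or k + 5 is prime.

We need the least integer k ≥ 53 for which k, k + 1, k + 2, k + 3, k + 4, k + 5 are all composite.
The first 37 eligible values, up to k = 89, all satisfy the conclusion.
k = 90: 90 = 2 × 45; 91 = 7 × 13; 92 = 2 × 46; 93 = 3 × 31; 94 = 2 × 47; 95 = 5 × 19 — all composite.

k = 90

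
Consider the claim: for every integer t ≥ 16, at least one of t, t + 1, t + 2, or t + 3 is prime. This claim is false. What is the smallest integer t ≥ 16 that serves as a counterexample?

A counterexample is any integer t ≥ 16 such that t, t + 1, t + 2, t + 3 are all composite; we check each in order.
t = 16: 17 is prime.
t = 17: 17 is prime.
t = 18: 19 is prime.
t = 19: 19 is prime.
t = 20: 23 is prime.
t = 21: 23 is prime.
t = 22: 23 is prime.
t = 23: 23 is prime.
t = 24: 24 = 2 × 12; 25 = 5 × 5; 26 = 2 × 13; 27 = 3 × 9 — all composite.
So t = 24 is the smallest counterexample.

t = 24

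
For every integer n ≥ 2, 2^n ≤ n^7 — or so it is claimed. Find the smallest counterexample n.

Check each integer n ≥ 2 in order until 2^n > n^7.
The first 35 eligible values, up to n = 36, all satisfy the conclusion.
n = 37: 2^n = 137438953472 and n^7 = 94931877133, so 137438953472 > 94931877133.
Thus n = 37 disproves the claim, and no smaller n works.

n = 37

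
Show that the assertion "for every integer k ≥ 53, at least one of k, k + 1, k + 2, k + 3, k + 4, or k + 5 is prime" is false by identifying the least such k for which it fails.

We need the least integer k ≥ 53 for which k, k + 1, k + 2, k + 3, k + 4, k + 5 are all composite.
The first 37 eligible values, up to k = 89, all satisfy the conclusion.
k = 90: 90 = 2 × 45; 91 = 7 × 13; 92 = 2 × 46; 93 = 3 × 31; 94 = 2 × 47; 95 = 5 × 19 — all composite.
So k = 90 is the smallest counterexample.

k = 90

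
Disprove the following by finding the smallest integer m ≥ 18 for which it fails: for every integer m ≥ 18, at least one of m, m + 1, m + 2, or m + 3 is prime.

m = 24

A counterexample is any integer m ≥ 18 such that m, m + 1, m + 2, m + 3 are all composite; we check each in order.
For m = 18, 19, 20, 21, 22, 23 the conclusion holds.
m = 24: 24 = 2 × 12; 25 = 5 × 5; 26 = 2 × 13; 27 = 3 × 9 — all composite.
So m = 24 is the smallest counterexample.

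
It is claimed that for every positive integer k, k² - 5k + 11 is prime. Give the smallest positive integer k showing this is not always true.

For k = 1, 2, 3, 4, 5, 6 the conclusion holds.
k = 7: k² - 5k + 11 = 25 = 5 × 5, composite.
Hence k = 7 is a counterexample.

k = 7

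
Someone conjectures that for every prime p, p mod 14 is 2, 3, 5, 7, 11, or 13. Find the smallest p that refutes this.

p = 23

A counterexample is any prime p such that the claim fails; we check each in order.
p = 2: 2 mod 14 = 2.
p = 3: 3 mod 14 = 3.
p = 5: 5 mod 14 = 5.
p = 7: 7 mod 14 = 7.
p = 11: 11 mod 14 = 11.
p = 13: 13 mod 14 = 13.
p = 17: 17 mod 14 = 3.
p = 19: 19 mod 14 = 5.
p = 23: 23 mod 14 = 9 — not in {2, 3, 5, 7, 11, 13}.
Thus p = 23 disproves the claim, and no smaller p works.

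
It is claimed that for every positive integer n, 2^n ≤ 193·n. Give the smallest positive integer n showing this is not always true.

n = 12

For n = 1, 2, 3, 4, …, 9, 10, 11 the conclusion holds.
n = 12: 2^n = 4096 and 193·n = 2316, so 4096 > 2316.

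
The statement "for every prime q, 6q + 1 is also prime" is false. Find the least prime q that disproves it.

Check each prime q in order until 6q + 1 is not prime.
The first 7 eligible values, up to q = 17, all satisfy the conclusion.
q = 19: 6q + 1 = 115 = 5 × 23, not prime.
So q = 19 is the smallest counterexample.

q = 19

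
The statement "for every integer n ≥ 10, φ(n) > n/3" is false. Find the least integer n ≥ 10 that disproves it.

n = 12

For n = 10, 11 the conclusion holds.
n = 12: φ(12) = 4 and 12/3 = 4, so φ(12) ≤ 12/3.
Thus n = 12 disproves the claim, and no smaller n works.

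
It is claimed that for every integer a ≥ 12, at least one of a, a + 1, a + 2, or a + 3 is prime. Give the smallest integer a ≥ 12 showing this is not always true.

a = 24

For a = 12, 13, 14, 15, …, 21, 22, 23 the conclusion holds.
a = 24: 24 = 2 × 12; 25 = 5 × 5; 26 = 2 × 13; 27 = 3 × 9 — all composite.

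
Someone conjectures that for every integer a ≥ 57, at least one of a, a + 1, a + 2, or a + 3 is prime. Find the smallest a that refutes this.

a = 62

For a = 57, 58, 59, 60, 61 the conclusion holds.
a = 62: 62 = 2 × 31; 63 = 3 × 21; 64 = 2 × 32; 65 = 5 × 13 — all composite.
Hence a = 62 is a counterexample.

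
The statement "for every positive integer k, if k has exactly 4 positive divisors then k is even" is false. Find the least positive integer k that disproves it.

Check each positive integer k in order until k has exactly 4 positive divisors but k is odd.
k = 6: divisors of 6: 1, 2, 3, 6; 6 is even.
k = 8: divisors of 8: 1, 2, 4, 8; 8 is even.
k = 10: divisors of 10: 1, 2, 5, 10; 10 is even.
k = 14: divisors of 14: 1, 2, 7, 14; 14 is even.
k = 15: divisors of 15: 1, 3, 5, 15; 15 is odd.
Thus k = 15 disproves the claim, and no smaller k works.

k = 15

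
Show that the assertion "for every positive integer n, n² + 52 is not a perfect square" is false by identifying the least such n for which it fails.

n = 12

We need the least positive integer n for which n² + 52 is a perfect square.
For n = 1, 2, 3, 4, …, 9, 10, 11 the conclusion holds.
n = 12: 12² + 52 = 196 = 14², a perfect square.
Thus n = 12 disproves the claim, and no smaller n works.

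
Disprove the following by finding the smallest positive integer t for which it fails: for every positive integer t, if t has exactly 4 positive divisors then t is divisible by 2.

t = 15

Check each positive integer t in order until t has exactly 4 positive divisors but t is not divisible by 2.
t = 6: τ(6) = 4; 6 mod 2 = 0.
t = 8: τ(8) = 4; 8 mod 2 = 0.
t = 10: τ(10) = 4; 10 mod 2 = 0.
t = 14: τ(14) = 4; 14 mod 2 = 0.
t = 15: τ(15) = 4; 15 mod 2 = 1.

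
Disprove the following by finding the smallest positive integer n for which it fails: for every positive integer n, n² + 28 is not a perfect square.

n = 1: 1² + 28 = 29, not a perfect square.
n = 2: 2² + 28 = 32, not a perfect square.
n = 3: 3² + 28 = 37, not a perfect square.
n = 4: 4² + 28 = 44, not a perfect square.
n = 5: 5² + 28 = 53, not a perfect square.
n = 6: 6² + 28 = 64 = 8², a perfect square.
Hence n = 6 is a counterexample.

n = 6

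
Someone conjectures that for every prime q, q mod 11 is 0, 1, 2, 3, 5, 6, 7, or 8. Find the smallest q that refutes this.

q = 31

A counterexample is any prime q such that the claim fails; we check each in order.
For q = 2, 3, 5, 7, 11, 13, 17, 19, 23, 29 the conclusion holds.
q = 31: 31 mod 11 = 9 — not in {0, 1, 2, 3, 5, 6, 7, 8}.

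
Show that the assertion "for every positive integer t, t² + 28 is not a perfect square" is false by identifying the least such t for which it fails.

t = 6

A counterexample is any positive integer t such that t² + 28 is a perfect square; we check each in order.
For t = 1, 2, 3, 4, 5 the conclusion holds.
t = 6: 6² + 28 = 64 = 8², a perfect square.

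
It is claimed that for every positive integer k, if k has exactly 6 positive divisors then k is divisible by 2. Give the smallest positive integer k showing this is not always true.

k = 45

A counterexample is any positive integer k such that k has exactly 6 positive divisors but k is not divisible by 2; we check each in order.
k = 12: τ(12) = 6; 12 mod 2 = 0.
k = 18: τ(18) = 6; 18 mod 2 = 0.
k = 20: τ(20) = 6; 20 mod 2 = 0.
k = 28: τ(28) = 6; 28 mod 2 = 0.
k = 32: τ(32) = 6; 32 mod 2 = 0.
k = 44: τ(44) = 6; 44 mod 2 = 0.
k = 45: τ(45) = 6; 45 mod 2 = 1.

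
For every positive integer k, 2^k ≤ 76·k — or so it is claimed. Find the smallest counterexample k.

The first 9 eligible values, up to k = 9, all satisfy the conclusion.
k = 10: 2^k = 1024 and 76·k = 760, so 1024 > 760.

k = 10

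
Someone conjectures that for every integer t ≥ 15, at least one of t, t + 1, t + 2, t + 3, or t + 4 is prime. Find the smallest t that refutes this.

A counterexample is any integer t ≥ 15 such that t, t + 1, t + 2, t + 3, t + 4 are all composite; we check each in order.
For t = 15, 16, 17, 18, 19, 20, 21, 22, 23 the conclusion holds.
t = 24: 24 = 2 × 12; 25 = 5 × 5; 26 = 2 × 13; 27 = 3 × 9; 28 = 2 × 14 — all composite.

t = 24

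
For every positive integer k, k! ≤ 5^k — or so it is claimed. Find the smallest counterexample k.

k = 12

A counterexample is any positive integer k such that k! > 5^k; we check each in order.
The first 11 eligible values, up to k = 11, all satisfy the conclusion.
k = 12: k! = 479001600 and 5^k = 244140625, so 479001600 > 244140625.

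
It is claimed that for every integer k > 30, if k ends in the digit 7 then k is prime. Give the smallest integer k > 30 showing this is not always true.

Check each integer k > 30 in order until k ends in the digit 7 but k is not prime.
For k = 37, 47 the conclusion holds.
k = 57: 57 ends in 7; 57 = 3 × 19, composite.
Thus k = 57 disproves the claim, and no smaller k works.

k = 57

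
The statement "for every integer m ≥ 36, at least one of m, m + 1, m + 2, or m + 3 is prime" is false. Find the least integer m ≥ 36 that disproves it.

A counterexample is any integer m ≥ 36 such that m, m + 1, m + 2, m + 3 are all composite; we check each in order.
For m = 36, 37, 38, 39, …, 45, 46, 47 the conclusion holds.
m = 48: 48 = 2 × 24; 49 = 7 × 7; 50 = 2 × 25; 51 = 3 × 17 — all composite.

m = 48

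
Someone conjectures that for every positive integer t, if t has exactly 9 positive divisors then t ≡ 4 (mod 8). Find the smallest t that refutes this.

A counterexample is any positive integer t such that t has exactly 9 positive divisors but the claim fails; we check each in order.
For t = 36, 100, 196 the conclusion holds.
t = 225: τ(225) = 9; 225 ≡ 1 (mod 8).
Hence t = 225 is a counterexample.

t = 225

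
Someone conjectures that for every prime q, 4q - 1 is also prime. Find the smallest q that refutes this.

q = 7

Check each prime q in order until 4q - 1 is not prime.
For q = 2, 3, 5 the conclusion holds.
q = 7: 4q - 1 = 27 = 3 × 9, not prime.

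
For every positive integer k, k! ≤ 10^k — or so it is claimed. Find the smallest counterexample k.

k = 25

We need the least positive integer k for which k! > 10^k.
For k = 1, 2, 3, 4, …, 22, 23, 24 the conclusion holds.
k = 25: k! = 15511210043330985984000000 and 10^k = 10000000000000000000000000, so 15511210043330985984000000 > 10000000000000000000000000.
Hence k = 25 is a counterexample.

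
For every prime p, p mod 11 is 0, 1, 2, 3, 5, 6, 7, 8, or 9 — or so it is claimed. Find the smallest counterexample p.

p = 37

Check each prime p in order until the claim fails.
For p = 2, 3, 5, 7, …, 23, 29, 31 the conclusion holds.
p = 37: 37 mod 11 = 4 — not in {0, 1, 2, 3, 5, 6, 7, 8, 9}.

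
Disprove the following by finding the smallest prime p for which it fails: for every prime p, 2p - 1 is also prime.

A counterexample is any prime p such that 2p - 1 is not prime; we check each in order.
p = 2: 2p - 1 = 3, prime.
p = 3: 2p - 1 = 5, prime.
p = 5: 2p - 1 = 9 = 3 × 3, not prime.

p = 5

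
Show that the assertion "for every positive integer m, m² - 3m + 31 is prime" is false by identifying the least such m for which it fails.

m = 1: m² - 3m + 31 = 29, prime.
m = 2: m² - 3m + 31 = 29, prime.
m = 3: m² - 3m + 31 = 31, prime.
m = 4: m² - 3m + 31 = 35 = 5 × 7, composite.
So m = 4 is the smallest counterexample.

m = 4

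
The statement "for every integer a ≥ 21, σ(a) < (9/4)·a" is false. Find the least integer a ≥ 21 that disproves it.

A counterexample is any integer a ≥ 21 such that the claim fails; we check each in order.
a = 21: σ(21) = 32; 32 < 189/4.
a = 22: σ(22) = 36; 36 < 99/2.
a = 23: σ(23) = 24; 24 < 207/4.
a = 24: σ(24) = 60; 60 ≥ 54.
Hence a = 24 is a counterexample.

a = 24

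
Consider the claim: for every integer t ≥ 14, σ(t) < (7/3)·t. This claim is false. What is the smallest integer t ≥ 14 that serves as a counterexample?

t = 24

The first 10 eligible values, up to t = 23, all satisfy the conclusion.
t = 24: σ(24) = 60; 60 ≥ 56.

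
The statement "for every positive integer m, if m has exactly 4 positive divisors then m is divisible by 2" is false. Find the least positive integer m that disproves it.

m = 15

For m = 6, 8, 10, 14 the conclusion holds.
m = 15: τ(15) = 4; 15 mod 2 = 1.
Hence m = 15 is a counterexample.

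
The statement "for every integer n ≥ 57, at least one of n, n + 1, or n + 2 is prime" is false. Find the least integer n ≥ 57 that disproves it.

n = 62

Check each integer n ≥ 57 in order until n, n + 1, n + 2 are all composite.
n = 57: 59 is prime.
n = 58: 59 is prime.
n = 59: 59 is prime.
n = 60: 61 is prime.
n = 61: 61 is prime.
n = 62: 62 = 2 × 31; 63 = 3 × 21; 64 = 2 × 32 — all composite.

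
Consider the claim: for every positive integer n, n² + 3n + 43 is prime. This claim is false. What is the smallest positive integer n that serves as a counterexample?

A counterexample is any positive integer n such that n² + 3n + 43 is not prime; we check each in order.
For n = 1, 2, 3, 4, …, 36, 37, 38 the conclusion holds.
n = 39: n² + 3n + 43 = 1681 = 41 × 41, composite.

n = 39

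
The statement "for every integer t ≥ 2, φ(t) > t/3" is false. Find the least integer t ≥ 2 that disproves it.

t = 6

For t = 2, 3, 4, 5 the conclusion holds.
t = 6: φ(6) = 2 and 6/3 = 2, so φ(6) ≤ 6/3.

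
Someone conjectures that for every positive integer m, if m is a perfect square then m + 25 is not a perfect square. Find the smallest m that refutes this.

m = 144

We need the least positive integer m for which m is a perfect square but m + 25 is a perfect square.
The first 11 eligible values, up to m = 121, all satisfy the conclusion.
m = 144: 144 = 12² and 144 + 25 = 169 = 13².
Hence m = 144 is a counterexample.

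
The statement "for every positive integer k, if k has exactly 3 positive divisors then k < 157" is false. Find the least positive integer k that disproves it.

k = 169

Check each positive integer k in order until k has exactly 3 positive divisors but the claim fails.
For k = 4, 9, 25, 49, 121 the conclusion holds.
k = 169: τ(169) = 3; 169 ≥ 157.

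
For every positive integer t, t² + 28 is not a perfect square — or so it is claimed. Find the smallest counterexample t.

We need the least positive integer t for which t² + 28 is a perfect square.
For t = 1, 2, 3, 4, 5 the conclusion holds.
t = 6: 6² + 28 = 64 = 8², a perfect square.

t = 6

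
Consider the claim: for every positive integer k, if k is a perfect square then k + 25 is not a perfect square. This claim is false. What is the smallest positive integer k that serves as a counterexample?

A counterexample is any positive integer k such that k is a perfect square but k + 25 is a perfect square; we check each in order.
For k = 1, 4, 9, 16, …, 81, 100, 121 the conclusion holds.
k = 144: 144 = 12² and 144 + 25 = 169 = 13².
Hence k = 144 is a counterexample.

k = 144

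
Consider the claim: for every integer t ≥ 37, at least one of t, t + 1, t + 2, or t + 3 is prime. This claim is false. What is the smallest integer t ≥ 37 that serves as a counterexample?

We need the least integer t ≥ 37 for which t, t + 1, t + 2, t + 3 are all composite.
For t = 37, 38, 39, 40, …, 45, 46, 47 the conclusion holds.
t = 48: 48 = 2 × 24; 49 = 7 × 7; 50 = 2 × 25; 51 = 3 × 17 — all composite.

t = 48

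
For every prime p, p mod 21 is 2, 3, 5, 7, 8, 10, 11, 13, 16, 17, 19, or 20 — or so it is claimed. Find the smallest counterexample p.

p = 43

For p = 2, 3, 5, 7, …, 31, 37, 41 the conclusion holds.
p = 43: 43 mod 21 = 1 — not in {2, 3, 5, 7, 8, 10, 11, 13, 16, 17, 19, 20}.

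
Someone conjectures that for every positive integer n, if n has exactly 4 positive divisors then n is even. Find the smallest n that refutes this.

We need the least positive integer n for which n has exactly 4 positive divisors but n is odd.
n = 6: divisors of 6: 1, 2, 3, 6; 6 is even.
n = 8: divisors of 8: 1, 2, 4, 8; 8 is even.
n = 10: divisors of 10: 1, 2, 5, 10; 10 is even.
n = 14: divisors of 14: 1, 2, 7, 14; 14 is even.
n = 15: divisors of 15: 1, 3, 5, 15; 15 is odd.

n = 15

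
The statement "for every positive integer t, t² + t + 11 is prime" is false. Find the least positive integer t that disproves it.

t = 10

Check each positive integer t in order until t² + t + 11 is not prime.
For t = 1, 2, 3, 4, 5, 6, 7, 8, 9 the conclusion holds.
t = 10: t² + t + 11 = 121 = 11 × 11, composite.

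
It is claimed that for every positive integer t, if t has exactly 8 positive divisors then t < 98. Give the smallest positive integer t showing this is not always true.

We need the least positive integer t for which t has exactly 8 positive divisors but the claim fails.
For t = 24, 30, 40, 42, 54, 56, 66, 70, 78, 88 the conclusion holds.
t = 102: τ(102) = 8; 102 ≥ 98.
Thus t = 102 disproves the claim, and no smaller t works.

t = 102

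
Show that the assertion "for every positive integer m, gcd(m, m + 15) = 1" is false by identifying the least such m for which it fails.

m = 3

For m = 1, 2 the conclusion holds.
m = 3: gcd(3, 18) = 3.
So m = 3 is the smallest counterexample.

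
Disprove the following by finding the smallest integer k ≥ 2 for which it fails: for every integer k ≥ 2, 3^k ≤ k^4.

Check each integer k ≥ 2 in order until 3^k > k^4.
For k = 2, 3, 4, 5, 6, 7 the conclusion holds.
k = 8: 3^k = 6561 and k^4 = 4096, so 6561 > 4096.
Thus k = 8 disproves the claim, and no smaller k works.

k = 8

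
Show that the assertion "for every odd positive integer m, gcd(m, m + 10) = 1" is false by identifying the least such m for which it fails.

m = 5

A counterexample is any odd positive integer m such that gcd(m, m + 10) > 1; we check each in order.
For m = 1, 3 the conclusion holds.
m = 5: gcd(5, 15) = 5.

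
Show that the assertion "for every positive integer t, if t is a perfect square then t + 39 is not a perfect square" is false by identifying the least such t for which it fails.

Check each positive integer t in order until t is a perfect square but t + 39 is a perfect square.
For t = 1, 4, 9, 16 the conclusion holds.
t = 25: 25 = 5² and 25 + 39 = 64 = 8².

t = 25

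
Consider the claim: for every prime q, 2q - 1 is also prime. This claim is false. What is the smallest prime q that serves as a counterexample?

q = 5

q = 2: 2q - 1 = 3, prime.
q = 3: 2q - 1 = 5, prime.
q = 5: 2q - 1 = 9 = 3 × 3, not prime.
Thus q = 5 disproves the claim, and no smaller q works.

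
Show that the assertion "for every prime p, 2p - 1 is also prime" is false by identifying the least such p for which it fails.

p = 5

We need the least prime p for which 2p - 1 is not prime.
p = 2: 2p - 1 = 3, prime.
p = 3: 2p - 1 = 5, prime.
p = 5: 2p - 1 = 9 = 3 × 3, not prime.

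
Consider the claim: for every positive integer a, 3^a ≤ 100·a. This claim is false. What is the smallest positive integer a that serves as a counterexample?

Check each positive integer a in order until 3^a > 100·a.
For a = 1, 2, 3, 4, 5 the conclusion holds.
a = 6: 3^a = 729 and 100·a = 600, so 729 > 600.

a = 6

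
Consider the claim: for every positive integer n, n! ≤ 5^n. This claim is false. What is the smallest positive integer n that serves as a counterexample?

Check each positive integer n in order until n! > 5^n.
For n = 1, 2, 3, 4, …, 9, 10, 11 the conclusion holds.
n = 12: n! = 479001600 and 5^n = 244140625, so 479001600 > 244140625.
Hence n = 12 is a counterexample.

n = 12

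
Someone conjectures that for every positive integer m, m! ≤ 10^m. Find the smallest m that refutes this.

For m = 1, 2, 3, 4, …, 22, 23, 24 the conclusion holds.
m = 25: m! = 15511210043330985984000000 and 10^m = 10000000000000000000000000, so 15511210043330985984000000 > 10000000000000000000000000.

m = 25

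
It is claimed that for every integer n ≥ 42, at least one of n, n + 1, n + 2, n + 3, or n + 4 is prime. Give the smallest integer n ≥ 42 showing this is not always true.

n = 48

A counterexample is any integer n ≥ 42 such that n, n + 1, n + 2, n + 3, n + 4 are all composite; we check each in order.
n = 42: 43 is prime.
n = 43: 43 is prime.
n = 44: 47 is prime.
n = 45: 47 is prime.
n = 46: 47 is prime.
n = 47: 47 is prime.
n = 48: 48 = 2 × 24; 49 = 7 × 7; 50 = 2 × 25; 51 = 3 × 17; 52 = 2 × 26 — all composite.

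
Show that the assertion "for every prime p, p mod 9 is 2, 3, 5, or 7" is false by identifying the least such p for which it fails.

For p = 2, 3, 5, 7, 11 the conclusion holds.
p = 13: 13 mod 9 = 4 — not in {2, 3, 5, 7}.
Thus p = 13 disproves the claim, and no smaller p works.

p = 13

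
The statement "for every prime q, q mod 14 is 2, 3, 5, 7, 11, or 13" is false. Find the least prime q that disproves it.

q = 23

We need the least prime q for which the claim fails.
The first 8 eligible values, up to q = 19, all satisfy the conclusion.
q = 23: 23 mod 14 = 9 — not in {2, 3, 5, 7, 11, 13}.
So q = 23 is the smallest counterexample.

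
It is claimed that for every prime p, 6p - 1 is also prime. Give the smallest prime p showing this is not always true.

p = 11

We need the least prime p for which 6p - 1 is not prime.
For p = 2, 3, 5, 7 the conclusion holds.
p = 11: 6p - 1 = 65 = 5 × 13, not prime.
Thus p = 11 disproves the claim, and no smaller p works.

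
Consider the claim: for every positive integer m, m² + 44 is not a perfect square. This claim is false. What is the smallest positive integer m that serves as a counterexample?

A counterexample is any positive integer m such that m² + 44 is a perfect square; we check each in order.
The first 9 eligible values, up to m = 9, all satisfy the conclusion.
m = 10: 10² + 44 = 144 = 12², a perfect square.

m = 10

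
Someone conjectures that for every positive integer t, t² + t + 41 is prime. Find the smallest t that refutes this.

t = 40

Check each positive integer t in order until t² + t + 41 is not prime.
The first 39 eligible values, up to t = 39, all satisfy the conclusion.
t = 40: t² + t + 41 = 1681 = 41 × 41, composite.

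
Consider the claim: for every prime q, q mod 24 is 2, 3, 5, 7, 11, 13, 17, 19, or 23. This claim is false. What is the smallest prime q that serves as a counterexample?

Check each prime q in order until the claim fails.
For q = 2, 3, 5, 7, …, 61, 67, 71 the conclusion holds.
q = 73: 73 mod 24 = 1 — not in {2, 3, 5, 7, 11, 13, 17, 19, 23}.
Thus q = 73 disproves the claim, and no smaller q works.

q = 73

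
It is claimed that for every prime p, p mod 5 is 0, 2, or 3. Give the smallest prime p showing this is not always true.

A counterexample is any prime p such that the claim fails; we check each in order.
p = 2: 2 mod 5 = 2.
p = 3: 3 mod 5 = 3.
p = 5: 5 mod 5 = 0.
p = 7: 7 mod 5 = 2.
p = 11: 11 mod 5 = 1 — not in {0, 2, 3}.
So p = 11 is the smallest counterexample.

p = 11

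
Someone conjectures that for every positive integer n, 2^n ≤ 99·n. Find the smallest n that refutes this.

n = 10

The first 9 eligible values, up to n = 9, all satisfy the conclusion.
n = 10: 2^n = 1024 and 99·n = 990, so 1024 > 990.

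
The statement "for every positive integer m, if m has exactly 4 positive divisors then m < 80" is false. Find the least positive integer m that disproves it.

m = 82

A counterexample is any positive integer m such that m has exactly 4 positive divisors but the claim fails; we check each in order.
For m = 6, 8, 10, 14, …, 69, 74, 77 the conclusion holds.
m = 82: τ(82) = 4; 82 ≥ 80.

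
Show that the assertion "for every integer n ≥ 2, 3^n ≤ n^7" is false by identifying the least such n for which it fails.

n = 19

For n = 2, 3, 4, 5, …, 16, 17, 18 the conclusion holds.
n = 19: 3^n = 1162261467 and n^7 = 893871739, so 1162261467 > 893871739.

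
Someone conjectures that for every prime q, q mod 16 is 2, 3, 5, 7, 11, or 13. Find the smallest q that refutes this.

We need the least prime q for which the claim fails.
q = 2: 2 mod 16 = 2.
q = 3: 3 mod 16 = 3.
q = 5: 5 mod 16 = 5.
q = 7: 7 mod 16 = 7.
q = 11: 11 mod 16 = 11.
q = 13: 13 mod 16 = 13.
q = 17: 17 mod 16 = 1 — not in {2, 3, 5, 7, 11, 13}.
Hence q = 17 is a counterexample.

q = 17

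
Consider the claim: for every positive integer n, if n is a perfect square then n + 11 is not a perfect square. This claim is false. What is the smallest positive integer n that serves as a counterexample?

We need the least positive integer n for which n is a perfect square but n + 11 is a perfect square.
For n = 1, 4, 9, 16 the conclusion holds.
n = 25: 25 = 5² and 25 + 11 = 36 = 6².

n = 25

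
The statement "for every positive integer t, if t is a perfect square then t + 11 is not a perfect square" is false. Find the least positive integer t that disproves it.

t = 25

Check each positive integer t in order until t is a perfect square but t + 11 is a perfect square.
The first 4 eligible values, up to t = 16, all satisfy the conclusion.
t = 25: 25 = 5² and 25 + 11 = 36 = 6².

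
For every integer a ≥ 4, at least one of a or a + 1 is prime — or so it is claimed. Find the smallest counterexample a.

a = 8

For a = 4, 5, 6, 7 the conclusion holds.
a = 8: 8 = 2 × 4; 9 = 3 × 3 — both composite.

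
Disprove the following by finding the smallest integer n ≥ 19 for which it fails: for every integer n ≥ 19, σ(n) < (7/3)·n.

n = 24

We need the least integer n ≥ 19 for which the claim fails.
The first 5 eligible values, up to n = 23, all satisfy the conclusion.
n = 24: σ(24) = 60; 60 ≥ 56.
So n = 24 is the smallest counterexample.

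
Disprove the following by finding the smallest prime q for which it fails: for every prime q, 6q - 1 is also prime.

q = 11

Check each prime q in order until 6q - 1 is not prime.
q = 2: 6q - 1 = 11, prime.
q = 3: 6q - 1 = 17, prime.
q = 5: 6q - 1 = 29, prime.
q = 7: 6q - 1 = 41, prime.
q = 11: 6q - 1 = 65 = 5 × 13, not prime.
Thus q = 11 disproves the claim, and no smaller q works.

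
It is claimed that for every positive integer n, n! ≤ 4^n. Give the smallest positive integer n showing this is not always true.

For n = 1, 2, 3, 4, 5, 6, 7, 8 the conclusion holds.
n = 9: n! = 362880 and 4^n = 262144, so 362880 > 262144.

n = 9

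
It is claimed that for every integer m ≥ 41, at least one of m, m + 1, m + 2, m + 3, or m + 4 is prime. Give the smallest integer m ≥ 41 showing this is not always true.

A counterexample is any integer m ≥ 41 such that m, m + 1, m + 2, m + 3, m + 4 are all composite; we check each in order.
m = 41: 41 is prime.
m = 42: 43 is prime.
m = 43: 43 is prime.
m = 44: 47 is prime.
m = 45: 47 is prime.
m = 46: 47 is prime.
m = 47: 47 is prime.
m = 48: 48 = 2 × 24; 49 = 7 × 7; 50 = 2 × 25; 51 = 3 × 17; 52 = 2 × 26 — all composite.
So m = 48 is the smallest counterexample.

m = 48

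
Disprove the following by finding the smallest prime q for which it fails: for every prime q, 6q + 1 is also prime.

For q = 2, 3, 5, 7, 11, 13, 17 the conclusion holds.
q = 19: 6q + 1 = 115 = 5 × 23, not prime.
Thus q = 19 disproves the claim, and no smaller q works.

q = 19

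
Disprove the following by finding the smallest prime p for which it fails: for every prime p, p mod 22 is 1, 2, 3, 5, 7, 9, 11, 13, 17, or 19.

Check each prime p in order until the claim fails.
The first 11 eligible values, up to p = 31, all satisfy the conclusion.
p = 37: 37 mod 22 = 15 — not in {1, 2, 3, 5, 7, 9, 11, 13, 17, 19}.

p = 37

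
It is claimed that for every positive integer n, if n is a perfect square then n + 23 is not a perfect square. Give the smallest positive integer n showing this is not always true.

n = 121

Check each positive integer n in order until n is a perfect square but n + 23 is a perfect square.
For n = 1, 4, 9, 16, 25, 36, 49, 64, 81, 100 the conclusion holds.
n = 121: 121 = 11² and 121 + 23 = 144 = 12².
Hence n = 121 is a counterexample.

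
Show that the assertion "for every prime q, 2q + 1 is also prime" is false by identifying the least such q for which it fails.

We need the least prime q for which 2q + 1 is not prime.
For q = 2, 3, 5 the conclusion holds.
q = 7: 2q + 1 = 15 = 3 × 5, not prime.
Hence q = 7 is a counterexample.

q = 7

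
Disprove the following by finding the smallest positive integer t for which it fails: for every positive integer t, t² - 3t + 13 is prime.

t = 12

A counterexample is any positive integer t such that t² - 3t + 13 is not prime; we check each in order.
For t = 1, 2, 3, 4, …, 9, 10, 11 the conclusion holds.
t = 12: t² - 3t + 13 = 121 = 11 × 11, composite.
Thus t = 12 disproves the claim, and no smaller t works.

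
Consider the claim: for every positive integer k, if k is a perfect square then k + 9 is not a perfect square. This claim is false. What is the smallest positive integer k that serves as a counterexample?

k = 1: 1 + 9 = 10, not a perfect square.
k = 4: 4 + 9 = 13, not a perfect square.
k = 9: 9 + 9 = 18, not a perfect square.
k = 16: 16 = 4² and 16 + 9 = 25 = 5².

k = 16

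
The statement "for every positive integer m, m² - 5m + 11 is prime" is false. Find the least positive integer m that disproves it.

m = 7

Check each positive integer m in order until m² - 5m + 11 is not prime.
For m = 1, 2, 3, 4, 5, 6 the conclusion holds.
m = 7: m² - 5m + 11 = 25 = 5 × 5, composite.
Thus m = 7 disproves the claim, and no smaller m works.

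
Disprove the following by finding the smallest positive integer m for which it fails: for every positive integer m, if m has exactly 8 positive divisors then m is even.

m = 105

A counterexample is any positive integer m such that m has exactly 8 positive divisors but m is odd; we check each in order.
The first 12 eligible values, up to m = 104, all satisfy the conclusion.
m = 105: divisors of 105: 1, 3, 5, 7, 15, 21, 35, 105; 105 is odd.
Hence m = 105 is a counterexample.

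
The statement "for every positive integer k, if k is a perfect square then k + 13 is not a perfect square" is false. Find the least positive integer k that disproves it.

k = 36

Check each positive integer k in order until k is a perfect square but k + 13 is a perfect square.
The first 5 eligible values, up to k = 25, all satisfy the conclusion.
k = 36: 36 = 6² and 36 + 13 = 49 = 7².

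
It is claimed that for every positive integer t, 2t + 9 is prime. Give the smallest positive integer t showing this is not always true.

t = 3

We need the least positive integer t for which 2t + 9 is not prime.
For t = 1, 2 the conclusion holds.
t = 3: 2t + 9 = 15 = 3 × 5, composite.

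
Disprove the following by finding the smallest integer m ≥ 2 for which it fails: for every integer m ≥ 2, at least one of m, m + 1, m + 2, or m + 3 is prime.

We need the least integer m ≥ 2 for which m, m + 1, m + 2, m + 3 are all composite.
For m = 2, 3, 4, 5, …, 21, 22, 23 the conclusion holds.
m = 24: 24 = 2 × 12; 25 = 5 × 5; 26 = 2 × 13; 27 = 3 × 9 — all composite.
Thus m = 24 disproves the claim, and no smaller m works.

m = 24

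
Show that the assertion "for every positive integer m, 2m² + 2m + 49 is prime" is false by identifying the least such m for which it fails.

We need the least positive integer m for which 2m² + 2m + 49 is not prime.
m = 1: 2m² + 2m + 49 = 53, prime.
m = 2: 2m² + 2m + 49 = 61, prime.
m = 3: 2m² + 2m + 49 = 73, prime.
m = 4: 2m² + 2m + 49 = 89, prime.
m = 5: 2m² + 2m + 49 = 109, prime.
m = 6: 2m² + 2m + 49 = 133 = 7 × 19, composite.
So m = 6 is the smallest counterexample.

m = 6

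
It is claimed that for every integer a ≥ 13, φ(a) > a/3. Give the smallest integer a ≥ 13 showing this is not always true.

a = 18

For a = 13, 14, 15, 16, 17 the conclusion holds.
a = 18: φ(18) = 6 and 18/3 = 6, so φ(18) ≤ 18/3.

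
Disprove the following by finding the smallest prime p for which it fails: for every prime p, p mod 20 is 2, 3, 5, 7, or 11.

Check each prime p in order until the claim fails.
The first 5 eligible values, up to p = 11, all satisfy the conclusion.
p = 13: 13 mod 20 = 13 — not in {2, 3, 5, 7, 11}.
Thus p = 13 disproves the claim, and no smaller p works.

p = 13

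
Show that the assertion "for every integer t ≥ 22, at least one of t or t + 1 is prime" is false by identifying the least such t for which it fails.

We need the least integer t ≥ 22 for which t, t + 1 are both composite.
For t = 22, 23 the conclusion holds.
t = 24: 24 = 2 × 12; 25 = 5 × 5 — both composite.

t = 24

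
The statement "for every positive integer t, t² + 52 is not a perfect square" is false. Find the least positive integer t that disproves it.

t = 12

For t = 1, 2, 3, 4, …, 9, 10, 11 the conclusion holds.
t = 12: 12² + 52 = 196 = 14², a perfect square.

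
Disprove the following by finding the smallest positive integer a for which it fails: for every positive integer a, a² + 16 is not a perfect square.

a = 3

For a = 1, 2 the conclusion holds.
a = 3: 3² + 16 = 25 = 5², a perfect square.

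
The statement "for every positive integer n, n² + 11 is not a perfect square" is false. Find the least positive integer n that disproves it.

A counterexample is any positive integer n such that n² + 11 is a perfect square; we check each in order.
The first 4 eligible values, up to n = 4, all satisfy the conclusion.
n = 5: 5² + 11 = 36 = 6², a perfect square.

n = 5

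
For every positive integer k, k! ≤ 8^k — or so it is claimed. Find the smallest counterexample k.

k = 20

Check each positive integer k in order until k! > 8^k.
For k = 1, 2, 3, 4, …, 17, 18, 19 the conclusion holds.
k = 20: k! = 2432902008176640000 and 8^k = 1152921504606846976, so 2432902008176640000 > 1152921504606846976.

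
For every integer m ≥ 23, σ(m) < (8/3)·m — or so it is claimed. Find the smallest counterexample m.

m = 60

Check each integer m ≥ 23 in order until the claim fails.
For m = 23, 24, 25, 26, …, 57, 58, 59 the conclusion holds.
m = 60: σ(60) = 168; 168 ≥ 160.
Thus m = 60 disproves the claim, and no smaller m works.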